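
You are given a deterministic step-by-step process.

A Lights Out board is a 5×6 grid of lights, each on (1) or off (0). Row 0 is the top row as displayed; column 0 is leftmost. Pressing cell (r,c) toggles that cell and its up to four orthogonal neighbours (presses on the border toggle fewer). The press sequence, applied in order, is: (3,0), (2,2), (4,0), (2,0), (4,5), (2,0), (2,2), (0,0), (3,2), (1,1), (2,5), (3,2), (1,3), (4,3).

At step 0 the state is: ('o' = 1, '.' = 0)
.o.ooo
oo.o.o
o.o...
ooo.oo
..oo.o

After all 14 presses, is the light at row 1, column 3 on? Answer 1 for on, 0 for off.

0) .o.ooo
oo.o.o
o.o...
ooo.oo
..oo.o
1) .o.ooo
oo.o.o
..o...
..o.oo
o.oo.o
2) .o.ooo
oooo.o
.o.o..
....oo
o.oo.o
3) .o.ooo
oooo.o
.o.o..
o...oo
.ooo.o
4) .o.ooo
.ooo.o
o..o..
....oo
.ooo.o
5) .o.ooo
.ooo.o
o..o..
....o.
.oooo.
6) .o.ooo
oooo.o
.o.o..
o...o.
.oooo.
7) .o.ooo
oo.o.o
..o...
o.o.o.
.oooo.
8) o..ooo
.o.o.o
..o...
o.o.o.
.oooo.
9) o..ooo
.o.o.o
......
oo.oo.
.o.oo.
10) oo.ooo
o.oo.o
.o....
oo.oo.
.o.oo.
11) oo.ooo
o.oo..
.o..oo
oo.ooo
.o.oo.
12) oo.ooo
o.oo..
.oo.oo
o.o.oo
.oooo.
13) oo..oo
o...o.
.ooooo
o.o.oo
.oooo.
14) oo..oo
o...o.
.ooooo
o.oooo
.o....

0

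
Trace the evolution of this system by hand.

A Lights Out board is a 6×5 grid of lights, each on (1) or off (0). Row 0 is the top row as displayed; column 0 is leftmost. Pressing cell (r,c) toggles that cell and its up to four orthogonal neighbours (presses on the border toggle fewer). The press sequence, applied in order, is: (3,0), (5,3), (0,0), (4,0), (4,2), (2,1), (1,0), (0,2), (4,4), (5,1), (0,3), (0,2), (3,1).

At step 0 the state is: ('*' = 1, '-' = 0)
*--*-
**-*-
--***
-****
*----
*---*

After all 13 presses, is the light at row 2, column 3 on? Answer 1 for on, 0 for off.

1

t=0: *--*-
**-*-
--***
-****
*----
*---*
t=1: *--*-
**-*-
*-***
*-***
-----
*---*
t=2: *--*-
**-*-
*-***
*-***
---*-
*-**-
t=3: -*-*-
-*-*-
*-***
*-***
---*-
*-**-
t=4: -*-*-
-*-*-
*-***
--***
**-*-
--**-
t=5: -*-*-
-*-*-
*-***
---**
*-*--
---*-
t=6: -*-*-
---*-
-*-**
-*-**
*-*--
---*-
t=7: **-*-
**-*-
**-**
-*-**
*-*--
---*-
t=8: *-*--
****-
**-**
-*-**
*-*--
---*-
t=9: *-*--
****-
**-**
-*-*-
*-***
---**
t=10: *-*--
****-
**-**
-*-*-
*****
*****
t=11: *--**
***--
**-**
-*-*-
*****
*****
t=12: ***-*
**---
**-**
-*-*-
*****
*****
t=13: ***-*
**---
*--**
*-**-
*-***
*****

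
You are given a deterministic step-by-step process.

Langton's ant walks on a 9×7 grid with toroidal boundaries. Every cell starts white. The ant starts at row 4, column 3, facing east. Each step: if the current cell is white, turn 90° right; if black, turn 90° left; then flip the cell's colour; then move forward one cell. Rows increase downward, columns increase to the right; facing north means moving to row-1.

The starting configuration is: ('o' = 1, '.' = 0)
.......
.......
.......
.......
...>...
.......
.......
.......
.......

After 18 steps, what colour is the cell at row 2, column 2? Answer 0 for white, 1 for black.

t=0: .......
.......
.......
.......
...>...
.......
.......
.......
.......
t=1: .......
.......
.......
.......
...o...
...v...
.......
.......
.......
t=2: .......
.......
.......
.......
...o...
..<o...
.......
.......
.......
t=3: .......
.......
.......
.......
..^o...
..oo...
.......
.......
.......
t=4: .......
.......
.......
.......
..o>...
..oo...
.......
.......
.......
t=5: .......
.......
.......
...^...
..o....
..oo...
.......
.......
.......
t=6: .......
.......
.......
...o>..
..o....
..oo...
.......
.......
.......
t=7: .......
.......
.......
...oo..
..o.v..
..oo...
.......
.......
.......
t=8: .......
.......
.......
...oo..
..o<o..
..oo...
.......
.......
.......
t=9: .......
.......
.......
...^o..
..ooo..
..oo...
.......
.......
.......
t=10: .......
.......
.......
..<.o..
..ooo..
..oo...
.......
.......
.......
t=11: .......
.......
..^....
..o.o..
..ooo..
..oo...
.......
.......
.......
t=12: .......
.......
..o>...
..o.o..
..ooo..
..oo...
.......
.......
.......
t=13: .......
.......
..oo...
..ovo..
..ooo..
..oo...
.......
.......
.......
t=14: .......
.......
..oo...
..<oo..
..ooo..
..oo...
.......
.......
.......
t=15: .......
.......
..oo...
...oo..
..voo..
..oo...
.......
.......
.......
t=16: .......
.......
..oo...
...oo..
...>o..
..oo...
.......
.......
.......
t=17: .......
.......
..oo...
...^o..
....o..
..oo...
.......
.......
.......
t=18: .......
.......
..oo...
..<.o..
....o..
..oo...
.......
.......
.......

1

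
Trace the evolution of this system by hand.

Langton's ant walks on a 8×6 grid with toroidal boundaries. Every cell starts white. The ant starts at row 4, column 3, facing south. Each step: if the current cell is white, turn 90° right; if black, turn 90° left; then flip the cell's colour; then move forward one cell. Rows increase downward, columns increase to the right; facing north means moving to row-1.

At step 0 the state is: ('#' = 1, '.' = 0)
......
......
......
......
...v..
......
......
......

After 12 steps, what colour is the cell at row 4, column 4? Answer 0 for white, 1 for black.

0

k=0  ......
......
......
......
...v..
......
......
......
k=1  ......
......
......
......
..<#..
......
......
......
k=2  ......
......
......
..^...
..##..
......
......
......
k=3  ......
......
......
..#>..
..##..
......
......
......
k=4  ......
......
......
..##..
..#v..
......
......
......
k=5  ......
......
......
..##..
..#.>.
......
......
......
k=6  ......
......
......
..##..
..#.#.
....v.
......
......
k=7  ......
......
......
..##..
..#.#.
...<#.
......
......
k=8  ......
......
......
..##..
..#^#.
...##.
......
......
k=9  ......
......
......
..##..
..##>.
...##.
......
......
k=10  ......
......
......
..##^.
..##..
...##.
......
......
k=11  ......
......
......
..###>
..##..
...##.
......
......
k=12  ......
......
......
..####
..##.v
...##.
......
......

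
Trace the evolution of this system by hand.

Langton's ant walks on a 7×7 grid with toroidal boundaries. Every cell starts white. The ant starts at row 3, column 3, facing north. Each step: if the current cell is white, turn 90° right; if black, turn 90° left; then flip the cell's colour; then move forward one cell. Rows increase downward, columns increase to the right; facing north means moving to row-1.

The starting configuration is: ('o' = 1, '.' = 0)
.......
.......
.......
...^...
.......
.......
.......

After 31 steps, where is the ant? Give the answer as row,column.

gen 0: .......
.......
.......
...^...
.......
.......
.......
gen 1: .......
.......
.......
...o>..
.......
.......
.......
gen 2: .......
.......
.......
...oo..
....v..
.......
.......
gen 3: .......
.......
.......
...oo..
...<o..
.......
.......
gen 4: .......
.......
.......
...^o..
...oo..
.......
.......
gen 5: .......
.......
.......
..<.o..
...oo..
.......
.......
gen 6: .......
.......
..^....
..o.o..
...oo..
.......
.......
gen 7: .......
.......
..o>...
..o.o..
...oo..
.......
.......
gen 8: .......
.......
..oo...
..ovo..
...oo..
.......
.......
gen 9: .......
.......
..oo...
..<oo..
...oo..
.......
.......
gen 10: .......
.......
..oo...
...oo..
..voo..
.......
.......
gen 11: .......
.......
..oo...
...oo..
.<ooo..
.......
.......
gen 12: .......
.......
..oo...
.^.oo..
.oooo..
.......
.......
gen 13: .......
.......
..oo...
.o>oo..
.oooo..
.......
.......
gen 14: .......
.......
..oo...
.oooo..
.ovoo..
.......
.......
gen 15: .......
.......
..oo...
.oooo..
.o.>o..
.......
.......
gen 16: .......
.......
..oo...
.oo^o..
.o..o..
.......
.......
gen 17: .......
.......
..oo...
.o<.o..
.o..o..
.......
.......
gen 18: .......
.......
..oo...
.o..o..
.ov.o..
.......
.......
gen 19: .......
.......
..oo...
.o..o..
.<o.o..
.......
.......
gen 20: .......
.......
..oo...
.o..o..
..o.o..
.v.....
.......
gen 21: .......
.......
..oo...
.o..o..
..o.o..
<o.....
.......
gen 22: .......
.......
..oo...
.o..o..
^.o.o..
oo.....
.......
gen 23: .......
.......
..oo...
.o..o..
o>o.o..
oo.....
.......
gen 24: .......
.......
..oo...
.o..o..
ooo.o..
ov.....
.......
gen 25: .......
.......
..oo...
.o..o..
ooo.o..
o.>....
.......
gen 26: .......
.......
..oo...
.o..o..
ooo.o..
o.o....
..v....
gen 27: .......
.......
..oo...
.o..o..
ooo.o..
o.o....
.<o....
gen 28: .......
.......
..oo...
.o..o..
ooo.o..
o^o....
.oo....
gen 29: .......
.......
..oo...
.o..o..
ooo.o..
oo>....
.oo....
gen 30: .......
.......
..oo...
.o..o..
oo^.o..
oo.....
.oo....
gen 31: .......
.......
..oo...
.o..o..
o<..o..
oo.....
.oo....

4,1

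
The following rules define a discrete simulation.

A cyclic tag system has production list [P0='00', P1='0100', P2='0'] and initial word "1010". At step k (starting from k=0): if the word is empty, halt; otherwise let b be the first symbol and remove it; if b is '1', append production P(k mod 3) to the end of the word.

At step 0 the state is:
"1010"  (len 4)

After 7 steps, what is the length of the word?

0

gen 0: "1010"  (len 4)
gen 1: "01000"  (len 5)
gen 2: "1000"  (len 4)
gen 3: "0000"  (len 4)
gen 4: "000"  (len 3)
gen 5: "00"  (len 2)
gen 6: "0"  (len 1)
gen 7: (halted — word empty)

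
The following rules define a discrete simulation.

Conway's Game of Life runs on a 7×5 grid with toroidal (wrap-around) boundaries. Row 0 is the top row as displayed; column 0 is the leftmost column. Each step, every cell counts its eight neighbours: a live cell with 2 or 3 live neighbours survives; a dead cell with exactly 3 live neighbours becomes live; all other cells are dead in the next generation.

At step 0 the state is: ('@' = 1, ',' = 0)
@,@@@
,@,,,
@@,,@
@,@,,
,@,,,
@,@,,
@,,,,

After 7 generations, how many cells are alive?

4

t=0: @,@@@
,@,,,
@@,,@
@,@,,
,@,,,
@,@,,
@,,,,
t=1: @,@@@
,,,,,
,,@,@
,,@,@
@,@,,
@,,,,
@,@,,
t=2: @,@@@
@@@,,
,,,,,
@,@,@
@,,@@
@,,,@
@,@,,
t=3: ,,,,,
@,@,,
,,@@@
@@,,,
,,,,,
,,,,,
,,@,,
t=4: ,@,,,
,@@,@
,,@@@
@@@@@
,,,,,
,,,,,
,,,,,
t=5: @@@,,
,@,,@
,,,,,
@@,,,
@@@@@
,,,,,
,,,,,
t=6: @@@,,
,@@,,
,@,,,
,,,@,
,,@@@
@@@@@
,@,,,
t=7: @,,,,
,,,,,
,@,,,
,,,@@
,,,,,
,,,,,
,,,,,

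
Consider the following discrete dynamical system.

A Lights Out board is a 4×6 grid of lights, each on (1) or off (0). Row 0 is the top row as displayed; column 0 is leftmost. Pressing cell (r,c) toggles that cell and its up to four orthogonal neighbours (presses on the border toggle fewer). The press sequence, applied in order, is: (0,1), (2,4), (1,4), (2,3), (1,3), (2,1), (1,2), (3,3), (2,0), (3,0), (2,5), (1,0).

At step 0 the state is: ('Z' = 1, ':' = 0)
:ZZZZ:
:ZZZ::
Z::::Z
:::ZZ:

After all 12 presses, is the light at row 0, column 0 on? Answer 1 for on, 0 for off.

t=0: :ZZZZ:
:ZZZ::
Z::::Z
:::ZZ:
t=1: Z::ZZ:
::ZZ::
Z::::Z
:::ZZ:
t=2: Z::ZZ:
::ZZZ:
Z::ZZ:
:::Z::
t=3: Z::Z::
::Z::Z
Z::Z::
:::Z::
t=4: Z::Z::
::ZZ:Z
Z:Z:Z:
::::::
t=5: Z:::::
::::ZZ
Z:ZZZ:
::::::
t=6: Z:::::
:Z::ZZ
:Z:ZZ:
:Z::::
t=7: Z:Z:::
::ZZZZ
:ZZZZ:
:Z::::
t=8: Z:Z:::
::ZZZZ
:ZZ:Z:
:ZZZZ:
t=9: Z:Z:::
Z:ZZZZ
Z:Z:Z:
ZZZZZ:
t=10: Z:Z:::
Z:ZZZZ
::Z:Z:
::ZZZ:
t=11: Z:Z:::
Z:ZZZ:
::Z::Z
::ZZZZ
t=12: ::Z:::
:ZZZZ:
Z:Z::Z
::ZZZZ

0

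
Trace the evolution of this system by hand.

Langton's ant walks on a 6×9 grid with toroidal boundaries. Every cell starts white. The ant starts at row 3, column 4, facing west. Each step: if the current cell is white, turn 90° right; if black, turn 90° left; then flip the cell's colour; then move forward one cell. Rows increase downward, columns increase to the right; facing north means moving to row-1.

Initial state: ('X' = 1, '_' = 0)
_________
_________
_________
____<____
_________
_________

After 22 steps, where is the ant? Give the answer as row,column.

0,5

step 0: _________
_________
_________
____<____
_________
_________
step 1: _________
_________
____^____
____X____
_________
_________
step 2: _________
_________
____X>___
____X____
_________
_________
step 3: _________
_________
____XX___
____Xv___
_________
_________
step 4: _________
_________
____XX___
____<X___
_________
_________
step 5: _________
_________
____XX___
_____X___
____v____
_________
step 6: _________
_________
____XX___
_____X___
___<X____
_________
step 7: _________
_________
____XX___
___^_X___
___XX____
_________
step 8: _________
_________
____XX___
___X>X___
___XX____
_________
step 9: _________
_________
____XX___
___XXX___
___Xv____
_________
step 10: _________
_________
____XX___
___XXX___
___X_>___
_________
step 11: _________
_________
____XX___
___XXX___
___X_X___
_____v___
step 12: _________
_________
____XX___
___XXX___
___X_X___
____<X___
step 13: _________
_________
____XX___
___XXX___
___X^X___
____XX___
step 14: _________
_________
____XX___
___XXX___
___XX>___
____XX___
step 15: _________
_________
____XX___
___XX^___
___XX____
____XX___
step 16: _________
_________
____XX___
___X<____
___XX____
____XX___
step 17: _________
_________
____XX___
___X_____
___Xv____
____XX___
step 18: _________
_________
____XX___
___X_____
___X_>___
____XX___
step 19: _________
_________
____XX___
___X_____
___X_X___
____Xv___
step 20: _________
_________
____XX___
___X_____
___X_X___
____X_>__
step 21: ______v__
_________
____XX___
___X_____
___X_X___
____X_X__
step 22: _____<X__
_________
____XX___
___X_____
___X_X___
____X_X__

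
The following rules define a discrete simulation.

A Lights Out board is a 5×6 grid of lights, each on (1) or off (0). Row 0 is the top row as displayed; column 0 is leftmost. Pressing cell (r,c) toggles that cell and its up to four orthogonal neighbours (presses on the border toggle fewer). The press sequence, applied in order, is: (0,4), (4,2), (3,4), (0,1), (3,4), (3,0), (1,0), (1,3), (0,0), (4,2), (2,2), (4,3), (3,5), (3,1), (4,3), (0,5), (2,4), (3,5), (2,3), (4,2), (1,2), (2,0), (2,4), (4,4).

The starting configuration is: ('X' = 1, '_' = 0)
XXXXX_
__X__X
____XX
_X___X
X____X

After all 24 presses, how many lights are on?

step 0: XXXXX_
__X__X
____XX
_X___X
X____X
step 1: XXX__X
__X_XX
____XX
_X___X
X____X
step 2: XXX__X
__X_XX
____XX
_XX__X
XXXX_X
step 3: XXX__X
__X_XX
_____X
_XXXX_
XXXXXX
step 4: _____X
_XX_XX
_____X
_XXXX_
XXXXXX
step 5: _____X
_XX_XX
____XX
_XX__X
XXXX_X
step 6: _____X
_XX_XX
X___XX
X_X__X
_XXX_X
step 7: X____X
X_X_XX
____XX
X_X__X
_XXX_X
step 8: X__X_X
X__X_X
___XXX
X_X__X
_XXX_X
step 9: _X_X_X
___X_X
___XXX
X_X__X
_XXX_X
step 10: _X_X_X
___X_X
___XXX
X____X
_____X
step 11: _X_X_X
__XX_X
_XX_XX
X_X__X
_____X
step 12: _X_X_X
__XX_X
_XX_XX
X_XX_X
__XXXX
step 13: _X_X_X
__XX_X
_XX_X_
X_XXX_
__XXX_
step 14: _X_X_X
__XX_X
__X_X_
_X_XX_
_XXXX_
step 15: _X_X_X
__XX_X
__X_X_
_X__X_
_X____
step 16: _X_XX_
__XX__
__X_X_
_X__X_
_X____
step 17: _X_XX_
__XXX_
__XX_X
_X____
_X____
step 18: _X_XX_
__XXX_
__XX__
_X__XX
_X___X
step 19: _X_XX_
__X_X_
____X_
_X_XXX
_X___X
step 20: _X_XX_
__X_X_
____X_
_XXXXX
__XX_X
step 21: _XXXX_
_X_XX_
__X_X_
_XXXXX
__XX_X
step 22: _XXXX_
XX_XX_
XXX_X_
XXXXXX
__XX_X
step 23: _XXXX_
XX_X__
XXXX_X
XXXX_X
__XX_X
step 24: _XXXX_
XX_X__
XXXX_X
XXXXXX
__X_X_

20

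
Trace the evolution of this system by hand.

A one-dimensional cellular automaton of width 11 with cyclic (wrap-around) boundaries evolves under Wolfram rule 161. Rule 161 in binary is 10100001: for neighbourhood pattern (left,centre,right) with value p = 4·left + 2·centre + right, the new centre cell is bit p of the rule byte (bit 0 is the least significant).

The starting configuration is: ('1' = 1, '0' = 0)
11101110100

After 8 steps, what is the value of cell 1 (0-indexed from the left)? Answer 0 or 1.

1

k=0  11101110100
k=1  01010101000
k=2  00101010011
k=3  00010100000
k=4  11001001111
k=5  10000000111
k=6  00111110011
k=7  00011100000
k=8  11001001111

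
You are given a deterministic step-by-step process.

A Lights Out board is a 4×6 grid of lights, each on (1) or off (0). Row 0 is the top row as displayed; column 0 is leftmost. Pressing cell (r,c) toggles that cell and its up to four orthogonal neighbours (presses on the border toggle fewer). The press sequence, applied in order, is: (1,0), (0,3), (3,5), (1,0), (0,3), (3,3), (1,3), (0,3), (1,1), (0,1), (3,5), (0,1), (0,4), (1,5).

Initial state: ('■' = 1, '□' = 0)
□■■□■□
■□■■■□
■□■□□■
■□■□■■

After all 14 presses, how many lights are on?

12

step 0: □■■□■□
■□■■■□
■□■□□■
■□■□■■
step 1: ■■■□■□
□■■■■□
□□■□□■
■□■□■■
step 2: ■■□■□□
□■■□■□
□□■□□■
■□■□■■
step 3: ■■□■□□
□■■□■□
□□■□□□
■□■□□□
step 4: □■□■□□
■□■□■□
■□■□□□
■□■□□□
step 5: □■■□■□
■□■■■□
■□■□□□
■□■□□□
step 6: □■■□■□
■□■■■□
■□■■□□
■□□■■□
step 7: □■■■■□
■□□□□□
■□■□□□
■□□■■□
step 8: □■□□□□
■□□■□□
■□■□□□
■□□■■□
step 9: □□□□□□
□■■■□□
■■■□□□
■□□■■□
step 10: ■■■□□□
□□■■□□
■■■□□□
■□□■■□
step 11: ■■■□□□
□□■■□□
■■■□□■
■□□■□■
step 12: □□□□□□
□■■■□□
■■■□□■
■□□■□■
step 13: □□□■■■
□■■■■□
■■■□□■
■□□■□■
step 14: □□□■■□
□■■■□■
■■■□□□
■□□■□■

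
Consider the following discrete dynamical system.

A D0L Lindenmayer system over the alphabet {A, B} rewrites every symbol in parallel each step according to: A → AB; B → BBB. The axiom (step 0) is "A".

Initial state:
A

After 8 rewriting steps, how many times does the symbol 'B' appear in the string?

step 0: A
step 1: AB
step 2: ABBBB
step 3: ABBBBBBBBBBBBB
step 4: ABBBBBBBBBBBBBBBBBBBBBBBBBBBBBBBBBBBBBBBB
step 5: ABBBBBBBBBBBBBBBBBBBBBBBBBBBBBBBBBBBBBBBBBBBBBBBBBBBBBBBBB…BBBBBBBBBBBBBBBBBBBBBBBBBBBBBBBBBBBBBBBBBBBBBBBBBBBBBBBBBB  (len 122)
step 6: ABBBBBBBBBBBBBBBBBBBBBBBBBBBBBBBBBBBBBBBBBBBBBBBBBBBBBBBBB…BBBBBBBBBBBBBBBBBBBBBBBBBBBBBBBBBBBBBBBBBBBBBBBBBBBBBBBBBB  (len 365)
step 7: ABBBBBBBBBBBBBBBBBBBBBBBBBBBBBBBBBBBBBBBBBBBBBBBBBBBBBBBBB…BBBBBBBBBBBBBBBBBBBBBBBBBBBBBBBBBBBBBBBBBBBBBBBBBBBBBBBBBB  (len 1094)
step 8: ABBBBBBBBBBBBBBBBBBBBBBBBBBBBBBBBBBBBBBBBBBBBBBBBBBBBBBBBB…BBBBBBBBBBBBBBBBBBBBBBBBBBBBBBBBBBBBBBBBBBBBBBBBBBBBBBBBBB  (len 3281)

3280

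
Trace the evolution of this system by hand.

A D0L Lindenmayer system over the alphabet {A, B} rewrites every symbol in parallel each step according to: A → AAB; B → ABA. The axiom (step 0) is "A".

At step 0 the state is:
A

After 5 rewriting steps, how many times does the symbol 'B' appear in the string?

0) A
1) AAB
2) AABAABABA
3) AABAABABAAABAABABAAABABAAAB
4) AABAABABAAABAABABAAABABAAABAABAABABAAABAABABAAABABAAABAABAABABAAABABAAABAABAABABA
5) AABAABABAAABAABABAAABABAAABAABAABABAAABAABABAAABABAAABAABA…AAABAABAABABAAABABAAABAABAABABAAABAABABAAABAABABAAABABAAAB  (len 243)

81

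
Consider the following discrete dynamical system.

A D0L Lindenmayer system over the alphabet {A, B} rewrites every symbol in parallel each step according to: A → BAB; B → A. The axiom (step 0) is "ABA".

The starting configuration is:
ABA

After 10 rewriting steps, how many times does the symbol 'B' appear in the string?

1706

gen 0: ABA
gen 1: BABABAB
gen 2: ABABABABABABA
gen 3: BABABABABABABABABABABABABAB
gen 4: ABABABABABABABABABABABABABABABABABABABABABABABABABABA
gen 5: BABABABABABABABABABABABABABABABABABABABABABABABABABABABABABABABABABABABABABABABABABABABABABABABABABABABABAB
gen 6: ABABABABABABABABABABABABABABABABABABABABABABABABABABABABAB…BABABABABABABABABABABABABABABABABABABABABABABABABABABABABA  (len 213)
gen 7: BABABABABABABABABABABABABABABABABABABABABABABABABABABABABA…ABABABABABABABABABABABABABABABABABABABABABABABABABABABABAB  (len 427)
gen 8: ABABABABABABABABABABABABABABABABABABABABABABABABABABABABAB…BABABABABABABABABABABABABABABABABABABABABABABABABABABABABA  (len 853)
gen 9: BABABABABABABABABABABABABABABABABABABABABABABABABABABABABA…ABABABABABABABABABABABABABABABABABABABABABABABABABABABABAB  (len 1707)
gen 10: ABABABABABABABABABABABABABABABABABABABABABABABABABABABABAB…BABABABABABABABABABABABABABABABABABABABABABABABABABABABABA  (len 3413)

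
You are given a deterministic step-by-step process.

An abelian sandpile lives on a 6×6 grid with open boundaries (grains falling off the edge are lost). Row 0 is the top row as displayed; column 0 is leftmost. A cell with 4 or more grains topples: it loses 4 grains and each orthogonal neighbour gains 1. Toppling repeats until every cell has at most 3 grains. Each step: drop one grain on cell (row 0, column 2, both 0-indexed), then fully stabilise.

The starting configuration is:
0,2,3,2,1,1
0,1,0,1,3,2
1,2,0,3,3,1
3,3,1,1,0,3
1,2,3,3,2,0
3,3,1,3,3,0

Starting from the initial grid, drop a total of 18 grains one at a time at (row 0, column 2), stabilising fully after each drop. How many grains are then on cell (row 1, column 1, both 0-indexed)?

1

k=0  0,2,3,2,1,1
0,1,0,1,3,2
1,2,0,3,3,1
3,3,1,1,0,3
1,2,3,3,2,0
3,3,1,3,3,0
k=1  0,3,0,3,1,1
0,1,1,1,3,2
1,2,0,3,3,1
3,3,1,1,0,3
1,2,3,3,2,0
3,3,1,3,3,0
k=2  0,3,1,3,1,1
0,1,1,1,3,2
1,2,0,3,3,1
3,3,1,1,0,3
1,2,3,3,2,0
3,3,1,3,3,0
k=3  0,3,2,3,1,1
0,1,1,1,3,2
1,2,0,3,3,1
3,3,1,1,0,3
1,2,3,3,2,0
3,3,1,3,3,0
k=4  0,3,3,3,1,1
0,1,1,1,3,2
1,2,0,3,3,1
3,3,1,1,0,3
1,2,3,3,2,0
3,3,1,3,3,0
k=5  1,0,2,0,2,1
0,2,2,2,3,2
1,2,0,3,3,1
3,3,1,1,0,3
1,2,3,3,2,0
3,3,1,3,3,0
k=6  1,0,3,0,2,1
0,2,2,2,3,2
1,2,0,3,3,1
3,3,1,1,0,3
1,2,3,3,2,0
3,3,1,3,3,0
k=7  1,1,0,1,2,1
0,2,3,2,3,2
1,2,0,3,3,1
3,3,1,1,0,3
1,2,3,3,2,0
3,3,1,3,3,0
k=8  1,1,1,1,2,1
0,2,3,2,3,2
1,2,0,3,3,1
3,3,1,1,0,3
1,2,3,3,2,0
3,3,1,3,3,0
k=9  1,1,2,1,2,1
0,2,3,2,3,2
1,2,0,3,3,1
3,3,1,1,0,3
1,2,3,3,2,0
3,3,1,3,3,0
k=10  1,1,3,1,2,1
0,2,3,2,3,2
1,2,0,3,3,1
3,3,1,1,0,3
1,2,3,3,2,0
3,3,1,3,3,0
k=11  1,2,1,2,2,1
0,3,0,3,3,2
1,2,1,3,3,1
3,3,1,1,0,3
1,2,3,3,2,0
3,3,1,3,3,0
k=12  1,2,2,2,2,1
0,3,0,3,3,2
1,2,1,3,3,1
3,3,1,1,0,3
1,2,3,3,2,0
3,3,1,3,3,0
k=13  1,2,3,2,2,1
0,3,0,3,3,2
1,2,1,3,3,1
3,3,1,1,0,3
1,2,3,3,2,0
3,3,1,3,3,0
k=14  1,3,0,3,2,1
0,3,1,3,3,2
1,2,1,3,3,1
3,3,1,1,0,3
1,2,3,3,2,0
3,3,1,3,3,0
k=15  1,3,1,3,2,1
0,3,1,3,3,2
1,2,1,3,3,1
3,3,1,1,0,3
1,2,3,3,2,0
3,3,1,3,3,0
k=16  1,3,2,3,2,1
0,3,1,3,3,2
1,2,1,3,3,1
3,3,1,1,0,3
1,2,3,3,2,0
3,3,1,3,3,0
k=17  1,3,3,3,2,1
0,3,1,3,3,2
1,2,1,3,3,1
3,3,1,1,0,3
1,2,3,3,2,0
3,3,1,3,3,0
k=18  2,1,3,2,0,2
1,1,0,3,2,3
1,3,3,1,1,2
3,3,1,2,1,3
1,2,3,3,2,0
3,3,1,3,3,0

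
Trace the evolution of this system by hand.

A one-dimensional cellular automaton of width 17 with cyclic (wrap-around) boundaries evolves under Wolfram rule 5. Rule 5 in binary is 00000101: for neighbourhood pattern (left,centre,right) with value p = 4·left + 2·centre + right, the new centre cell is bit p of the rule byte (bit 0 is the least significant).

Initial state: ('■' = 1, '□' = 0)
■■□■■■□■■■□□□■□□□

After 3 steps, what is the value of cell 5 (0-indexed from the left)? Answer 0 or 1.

step 0: ■■□■■■□■■■□□□■□□□
step 1: □□□□□□□□□□□■□■□■□
step 2: ■■■■■■■■■■□■□■□■□
step 3: □□□□□□□□□□□■□■□■□

0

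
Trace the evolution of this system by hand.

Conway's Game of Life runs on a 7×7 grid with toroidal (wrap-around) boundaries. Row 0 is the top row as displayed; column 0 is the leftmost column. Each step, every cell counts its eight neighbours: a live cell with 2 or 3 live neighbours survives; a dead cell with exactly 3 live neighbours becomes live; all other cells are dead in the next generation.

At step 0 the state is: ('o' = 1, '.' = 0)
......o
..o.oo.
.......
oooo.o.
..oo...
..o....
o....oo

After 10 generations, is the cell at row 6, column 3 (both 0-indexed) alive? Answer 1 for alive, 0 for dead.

gen 0: ......o
..o.oo.
.......
oooo.o.
..oo...
..o....
o....oo
gen 1: o...o..
.....o.
.....oo
.o.oo..
....o..
.ooo..o
o....oo
gen 2: o...o..
....oo.
.....oo
...oo..
oo..oo.
.oooo.o
..oooo.
gen 3: ......o
....o..
...o..o
o..o...
oo....o
......o
o.....o
gen 4: o....oo
.....o.
...oo..
.oo....
.o....o
.o...o.
o....oo
gen 5: o...o..
.....o.
..ooo..
oooo...
.o.....
.o...o.
.o..o..
gen 6: ....oo.
.....o.
....o..
o...o..
.......
ooo....
oo..oo.
gen 7: .......
.....o.
....oo.
.......
o......
o.o...o
o.oooo.
gen 8: ...o.oo
....oo.
....oo.
.......
oo....o
o.o.oo.
o.oooo.
gen 9: ..o....
...o...
....oo.
o....oo
oo...oo
..o....
o.o....
gen 10: .ooo...
...oo..
....oo.
.o.....
.o...o.
..o....
..oo...

1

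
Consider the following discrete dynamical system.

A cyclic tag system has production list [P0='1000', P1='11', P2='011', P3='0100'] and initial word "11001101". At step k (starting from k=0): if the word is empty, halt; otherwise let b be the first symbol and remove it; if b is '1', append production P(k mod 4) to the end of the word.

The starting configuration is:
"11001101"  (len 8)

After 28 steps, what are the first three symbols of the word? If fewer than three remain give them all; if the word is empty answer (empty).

100

0) "11001101"  (len 8)
1) "10011011000"  (len 11)
2) "001101100011"  (len 12)
3) "01101100011"  (len 11)
4) "1101100011"  (len 10)
5) "1011000111000"  (len 13)
6) "01100011100011"  (len 14)
7) "1100011100011"  (len 13)
8) "1000111000110100"  (len 16)
9) "0001110001101001000"  (len 19)
10) "001110001101001000"  (len 18)
11) "01110001101001000"  (len 17)
12) "1110001101001000"  (len 16)
13) "1100011010010001000"  (len 19)
14) "10001101001000100011"  (len 20)
15) "0001101001000100011011"  (len 22)
16) "001101001000100011011"  (len 21)
17) "01101001000100011011"  (len 20)
18) "1101001000100011011"  (len 19)
19) "101001000100011011011"  (len 21)
20) "010010001000110110110100"  (len 24)
21) "10010001000110110110100"  (len 23)
22) "001000100011011011010011"  (len 24)
23) "01000100011011011010011"  (len 23)
24) "1000100011011011010011"  (len 22)
25) "0001000110110110100111000"  (len 25)
26) "001000110110110100111000"  (len 24)
27) "01000110110110100111000"  (len 23)
28) "1000110110110100111000"  (len 22)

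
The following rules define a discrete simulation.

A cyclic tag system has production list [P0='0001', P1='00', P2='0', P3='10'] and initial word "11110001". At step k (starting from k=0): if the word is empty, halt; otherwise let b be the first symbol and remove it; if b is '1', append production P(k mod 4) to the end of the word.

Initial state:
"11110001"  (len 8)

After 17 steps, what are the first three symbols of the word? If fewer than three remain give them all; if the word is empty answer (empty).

101

[0] "11110001"  (len 8)
[1] "11100010001"  (len 11)
[2] "110001000100"  (len 12)
[3] "100010001000"  (len 12)
[4] "0001000100010"  (len 13)
[5] "001000100010"  (len 12)
[6] "01000100010"  (len 11)
[7] "1000100010"  (len 10)
[8] "00010001010"  (len 11)
[9] "0010001010"  (len 10)
[10] "010001010"  (len 9)
[11] "10001010"  (len 8)
[12] "000101010"  (len 9)
[13] "00101010"  (len 8)
[14] "0101010"  (len 7)
[15] "101010"  (len 6)
[16] "0101010"  (len 7)
[17] "101010"  (len 6)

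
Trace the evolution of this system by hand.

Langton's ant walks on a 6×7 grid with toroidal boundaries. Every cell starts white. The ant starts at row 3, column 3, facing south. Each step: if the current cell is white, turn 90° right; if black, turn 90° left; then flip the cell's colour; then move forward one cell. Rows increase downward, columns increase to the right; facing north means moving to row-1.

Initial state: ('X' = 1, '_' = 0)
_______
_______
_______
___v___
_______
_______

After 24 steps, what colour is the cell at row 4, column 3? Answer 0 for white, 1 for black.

1

gen 0: _______
_______
_______
___v___
_______
_______
gen 1: _______
_______
_______
__<X___
_______
_______
gen 2: _______
_______
__^____
__XX___
_______
_______
gen 3: _______
_______
__X>___
__XX___
_______
_______
gen 4: _______
_______
__XX___
__Xv___
_______
_______
gen 5: _______
_______
__XX___
__X_>__
_______
_______
gen 6: _______
_______
__XX___
__X_X__
____v__
_______
gen 7: _______
_______
__XX___
__X_X__
___<X__
_______
gen 8: _______
_______
__XX___
__X^X__
___XX__
_______
gen 9: _______
_______
__XX___
__XX>__
___XX__
_______
gen 10: _______
_______
__XX^__
__XX___
___XX__
_______
gen 11: _______
_______
__XXX>_
__XX___
___XX__
_______
gen 12: _______
_______
__XXXX_
__XX_v_
___XX__
_______
gen 13: _______
_______
__XXXX_
__XX<X_
___XX__
_______
gen 14: _______
_______
__XX^X_
__XXXX_
___XX__
_______
gen 15: _______
_______
__X<_X_
__XXXX_
___XX__
_______
gen 16: _______
_______
__X__X_
__XvXX_
___XX__
_______
gen 17: _______
_______
__X__X_
__X_>X_
___XX__
_______
gen 18: _______
_______
__X_^X_
__X__X_
___XX__
_______
gen 19: _______
_______
__X_X>_
__X__X_
___XX__
_______
gen 20: _______
_____^_
__X_X__
__X__X_
___XX__
_______
gen 21: _______
_____X>
__X_X__
__X__X_
___XX__
_______
gen 22: _______
_____XX
__X_X_v
__X__X_
___XX__
_______
gen 23: _______
_____XX
__X_X<X
__X__X_
___XX__
_______
gen 24: _______
_____^X
__X_XXX
__X__X_
___XX__
_______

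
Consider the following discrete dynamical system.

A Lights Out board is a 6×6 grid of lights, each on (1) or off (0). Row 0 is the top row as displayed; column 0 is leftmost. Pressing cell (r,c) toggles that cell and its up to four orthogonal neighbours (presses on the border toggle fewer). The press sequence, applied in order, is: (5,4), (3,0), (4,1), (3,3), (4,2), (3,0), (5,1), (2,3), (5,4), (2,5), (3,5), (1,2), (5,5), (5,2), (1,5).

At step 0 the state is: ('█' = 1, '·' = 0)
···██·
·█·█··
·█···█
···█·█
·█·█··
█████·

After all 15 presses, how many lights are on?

15

k=0  ···██·
·█·█··
·█···█
···█·█
·█·█··
█████·
k=1  ···██·
·█·█··
·█···█
···█·█
·█·██·
███··█
k=2  ···██·
·█·█··
██···█
██·█·█
██·██·
███··█
k=3  ···██·
·█·█··
██···█
█··█·█
··███·
█·█··█
k=4  ···██·
·█·█··
██·█·█
█·█·██
··█·█·
█·█··█
k=5  ···██·
·█·█··
██·█·█
█···██
·█·██·
█····█
k=6  ···██·
·█·█··
·█·█·█
·█··██
██·██·
█····█
k=7  ···██·
·█·█··
·█·█·█
·█··██
█··██·
·██··█
k=8  ···██·
·█····
·██·██
·█·███
█··██·
·██··█
k=9  ···██·
·█····
·██·██
·█·███
█··█··
·████·
k=10  ···██·
·█···█
·██···
·█·██·
█··█··
·████·
k=11  ···██·
·█···█
·██··█
·█·█·█
█··█·█
·████·
k=12  ··███·
··██·█
·█···█
·█·█·█
█··█·█
·████·
k=13  ··███·
··██·█
·█···█
·█·█·█
█··█··
·███·█
k=14  ··███·
··██·█
·█···█
·█·█·█
█·██··
·····█
k=15  ··████
··███·
·█····
·█·█·█
█·██··
·····█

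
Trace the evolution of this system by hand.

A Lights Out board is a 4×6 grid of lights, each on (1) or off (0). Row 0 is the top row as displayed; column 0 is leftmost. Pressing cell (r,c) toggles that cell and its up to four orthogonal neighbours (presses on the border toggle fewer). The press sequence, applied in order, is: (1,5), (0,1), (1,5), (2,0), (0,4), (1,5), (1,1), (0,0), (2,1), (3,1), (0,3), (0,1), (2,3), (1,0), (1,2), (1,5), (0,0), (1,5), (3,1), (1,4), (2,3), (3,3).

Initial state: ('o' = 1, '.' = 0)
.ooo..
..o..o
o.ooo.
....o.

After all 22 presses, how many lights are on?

16

[0] .ooo..
..o..o
o.ooo.
....o.
[1] .ooo.o
..o.o.
o.oooo
....o.
[2] o..o.o
.oo.o.
o.oooo
....o.
[3] o..o..
.oo..o
o.ooo.
....o.
[4] o..o..
ooo..o
.oooo.
o...o.
[5] o...oo
ooo.oo
.oooo.
o...o.
[6] o...o.
ooo...
.ooooo
o...o.
[7] oo..o.
......
..oooo
o...o.
[8] ....o.
o.....
..oooo
o...o.
[9] ....o.
oo....
oo.ooo
oo..o.
[10] ....o.
oo....
o..ooo
..o.o.
[11] ..oo..
oo.o..
o..ooo
..o.o.
[12] oo.o..
o..o..
o..ooo
..o.o.
[13] oo.o..
o.....
o.o..o
..ooo.
[14] .o.o..
.o....
..o..o
..ooo.
[15] .ooo..
..oo..
.....o
..ooo.
[16] .ooo.o
..oooo
......
..ooo.
[17] o.oo.o
o.oooo
......
..ooo.
[18] o.oo..
o.oo..
.....o
..ooo.
[19] o.oo..
o.oo..
.o...o
oo.oo.
[20] o.ooo.
o.o.oo
.o..oo
oo.oo.
[21] o.ooo.
o.oooo
.ooo.o
oo..o.
[22] o.ooo.
o.oooo
.oo..o
oooo..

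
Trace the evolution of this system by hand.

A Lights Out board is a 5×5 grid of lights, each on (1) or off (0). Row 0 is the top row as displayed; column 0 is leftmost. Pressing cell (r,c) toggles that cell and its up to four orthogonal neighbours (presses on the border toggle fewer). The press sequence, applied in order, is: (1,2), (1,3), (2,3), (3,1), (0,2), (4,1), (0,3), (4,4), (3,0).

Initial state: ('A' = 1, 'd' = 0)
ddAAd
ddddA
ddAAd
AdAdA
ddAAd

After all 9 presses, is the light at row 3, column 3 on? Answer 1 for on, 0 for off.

1

[0] ddAAd
ddddA
ddAAd
AdAdA
ddAAd
[1] dddAd
dAAAA
dddAd
AdAdA
ddAAd
[2] ddddd
dAddd
ddddd
AdAdA
ddAAd
[3] ddddd
dAdAd
ddAAA
AdAAA
ddAAd
[4] ddddd
dAdAd
dAAAA
dAdAA
dAAAd
[5] dAAAd
dAAAd
dAAAA
dAdAA
dAAAd
[6] dAAAd
dAAAd
dAAAA
dddAA
AddAd
[7] dAddA
dAAdd
dAAAA
dddAA
AddAd
[8] dAddA
dAAdd
dAAAA
dddAd
AdddA
[9] dAddA
dAAdd
AAAAA
AAdAd
ddddA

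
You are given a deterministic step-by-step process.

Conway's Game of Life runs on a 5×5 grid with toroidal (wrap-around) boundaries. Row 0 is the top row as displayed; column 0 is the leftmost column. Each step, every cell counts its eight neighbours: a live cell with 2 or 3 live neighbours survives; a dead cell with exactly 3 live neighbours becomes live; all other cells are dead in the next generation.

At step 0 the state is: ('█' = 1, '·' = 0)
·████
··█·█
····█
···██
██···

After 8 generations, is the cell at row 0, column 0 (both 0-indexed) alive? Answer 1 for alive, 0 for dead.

1

t=0: ·████
··█·█
····█
···██
██···
t=1: ····█
·██·█
█···█
···██
·█···
t=2: ·███·
·█··█
·██··
···██
█··██
t=3: ·█···
·····
·██·█
·█···
██···
t=4: ██···
███··
███··
·····
███··
t=5: ····█
····█
█·█··
·····
█·█··
t=6: █··██
█··██
·····
·····
·····
t=7: █··█·
█··█·
····█
·····
····█
t=8: █··█·
█··█·
····█
·····
····█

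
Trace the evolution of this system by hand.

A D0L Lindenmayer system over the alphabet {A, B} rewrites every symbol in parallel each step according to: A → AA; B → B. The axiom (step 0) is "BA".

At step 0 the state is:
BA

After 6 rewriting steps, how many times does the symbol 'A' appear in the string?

0) BA
1) BAA
2) BAAAA
3) BAAAAAAAA
4) BAAAAAAAAAAAAAAAA
5) BAAAAAAAAAAAAAAAAAAAAAAAAAAAAAAAA
6) BAAAAAAAAAAAAAAAAAAAAAAAAAAAAAAAAAAAAAAAAAAAAAAAAAAAAAAAAAAAAAAAA

64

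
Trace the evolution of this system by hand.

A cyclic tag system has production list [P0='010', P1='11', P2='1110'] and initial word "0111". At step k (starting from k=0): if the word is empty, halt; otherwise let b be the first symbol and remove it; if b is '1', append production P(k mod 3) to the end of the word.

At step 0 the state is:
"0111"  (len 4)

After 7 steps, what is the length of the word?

15

0) "0111"  (len 4)
1) "111"  (len 3)
2) "1111"  (len 4)
3) "1111110"  (len 7)
4) "111110010"  (len 9)
5) "1111001011"  (len 10)
6) "1110010111110"  (len 13)
7) "110010111110010"  (len 15)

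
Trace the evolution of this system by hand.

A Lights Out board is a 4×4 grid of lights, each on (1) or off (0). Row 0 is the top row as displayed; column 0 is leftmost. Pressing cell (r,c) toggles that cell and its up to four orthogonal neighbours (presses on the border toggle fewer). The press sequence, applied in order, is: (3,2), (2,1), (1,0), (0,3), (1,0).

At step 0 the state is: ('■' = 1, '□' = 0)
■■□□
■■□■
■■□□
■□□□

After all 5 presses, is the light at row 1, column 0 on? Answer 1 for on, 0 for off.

1

t=0: ■■□□
■■□■
■■□□
■□□□
t=1: ■■□□
■■□■
■■■□
■■■■
t=2: ■■□□
■□□■
□□□□
■□■■
t=3: □■□□
□■□■
■□□□
■□■■
t=4: □■■■
□■□□
■□□□
■□■■
t=5: ■■■■
■□□□
□□□□
■□■■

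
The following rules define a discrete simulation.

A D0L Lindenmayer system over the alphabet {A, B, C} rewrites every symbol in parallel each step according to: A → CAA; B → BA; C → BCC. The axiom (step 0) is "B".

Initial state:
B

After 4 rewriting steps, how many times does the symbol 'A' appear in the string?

t=0: B
t=1: BA
t=2: BACAA
t=3: BACAABCCCAACAA
t=4: BACAABCCCAACAABABCCBCCBCCCAACAABCCCAACAA

16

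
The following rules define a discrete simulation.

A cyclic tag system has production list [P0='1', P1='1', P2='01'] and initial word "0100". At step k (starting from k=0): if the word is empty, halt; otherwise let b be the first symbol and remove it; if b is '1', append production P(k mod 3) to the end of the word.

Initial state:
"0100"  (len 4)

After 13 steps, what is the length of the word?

0) "0100"  (len 4)
1) "100"  (len 3)
2) "001"  (len 3)
3) "01"  (len 2)
4) "1"  (len 1)
5) "1"  (len 1)
6) "01"  (len 2)
7) "1"  (len 1)
8) "1"  (len 1)
9) "01"  (len 2)
10) "1"  (len 1)
11) "1"  (len 1)
12) "01"  (len 2)
13) "1"  (len 1)

1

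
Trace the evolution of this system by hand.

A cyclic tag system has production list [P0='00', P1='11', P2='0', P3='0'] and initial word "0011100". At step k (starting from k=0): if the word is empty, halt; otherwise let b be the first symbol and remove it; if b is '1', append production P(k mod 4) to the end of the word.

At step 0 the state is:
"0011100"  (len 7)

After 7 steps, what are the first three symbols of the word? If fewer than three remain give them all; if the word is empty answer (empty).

000

k=0  "0011100"  (len 7)
k=1  "011100"  (len 6)
k=2  "11100"  (len 5)
k=3  "11000"  (len 5)
k=4  "10000"  (len 5)
k=5  "000000"  (len 6)
k=6  "00000"  (len 5)
k=7  "0000"  (len 4)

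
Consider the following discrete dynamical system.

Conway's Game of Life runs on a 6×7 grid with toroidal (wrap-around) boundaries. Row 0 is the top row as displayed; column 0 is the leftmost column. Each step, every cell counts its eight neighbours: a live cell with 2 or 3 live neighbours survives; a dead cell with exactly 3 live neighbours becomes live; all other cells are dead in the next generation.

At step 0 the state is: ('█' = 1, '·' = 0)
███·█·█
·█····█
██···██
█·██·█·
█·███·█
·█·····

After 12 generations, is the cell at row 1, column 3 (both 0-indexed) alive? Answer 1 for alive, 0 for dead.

gen 0: ███·█·█
·█····█
██···██
█·██·█·
█·███·█
·█·····
gen 1: ··█··██
·······
····██·
·······
█···███
····█··
gen 2: ·····█·
····█·█
·······
·······
····███
█··██··
gen 3: ···█·██
·····█·
·······
·····█·
···████
···█···
gen 4: ·····██
····███
·······
·····██
···█·██
··██···
gen 5: ···█··█
····█·█
····█··
····███
··██·██
··██···
gen 6: ··████·
···██··
···██·█
······█
··█···█
·····██
gen 7: ··█···█
·······
···██··
█··█··█
█·····█
··█···█
gen 8: ·······
···█···
···██··
█··████
·█···█·
·█···██
gen 9: ·······
···██··
··█···█
█·██··█
·██····
█····██
gen 10: ····███
···█···
███·███
█··█··█
··██·█·
██····█
gen 11: ····███
·███···
·██·██·
·······
··████·
████···
gen 12: ····███
██····█
·█··█··
·█·····
····█··
██·····

0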